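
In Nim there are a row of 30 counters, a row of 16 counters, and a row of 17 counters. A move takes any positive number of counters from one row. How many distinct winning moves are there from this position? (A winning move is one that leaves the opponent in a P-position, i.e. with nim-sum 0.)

3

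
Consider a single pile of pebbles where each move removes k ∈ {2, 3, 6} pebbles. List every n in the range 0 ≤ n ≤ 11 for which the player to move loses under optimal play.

0, 1, 5, 9, 10

Compute g(0), g(1), … for moves {2, 3, 6}:
g(0) = mex{} = 0
g(1) = mex{} = 0
g(2) = mex{0} = 1
g(3) = mex{0} = 1
g(4) = mex{0,1} = 2
g(5) = mex{1} = 0
g(6) = mex{0,1,2} = 3
g(7) = mex{0,2} = 1
g(8) = mex{0,1,3} = 2
g(9) = mex{1,3} = 0
g(10) = mex{1,2} = 0
g(11) = mex{0,2} = 1
The P-positions (g = 0) in 0..11 are 0, 1, 5, 9, 10.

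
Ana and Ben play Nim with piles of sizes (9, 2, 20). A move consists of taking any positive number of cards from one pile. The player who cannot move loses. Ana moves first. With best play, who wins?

Ana wins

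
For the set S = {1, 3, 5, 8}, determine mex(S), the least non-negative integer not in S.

0 is not in the set, so the mex is 0.

0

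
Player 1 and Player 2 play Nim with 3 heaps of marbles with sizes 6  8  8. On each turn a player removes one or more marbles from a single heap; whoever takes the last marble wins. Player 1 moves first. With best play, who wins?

Player 1 wins

Compute the nim-sum pairwise:
6 ^ 8 = 14
14 ^ 8 = 6
The nim-sum is 6 ≠ 0, so this is an N-position: the player to move can win; Player 1 has a winning move.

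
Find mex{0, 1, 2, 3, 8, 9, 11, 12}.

The values 0, 1, 2, 3 are all present; 4 is the first non-negative integer missing from the set.

4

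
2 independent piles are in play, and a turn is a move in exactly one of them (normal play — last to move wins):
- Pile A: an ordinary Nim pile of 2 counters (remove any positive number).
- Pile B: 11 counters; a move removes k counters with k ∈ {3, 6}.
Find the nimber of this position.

2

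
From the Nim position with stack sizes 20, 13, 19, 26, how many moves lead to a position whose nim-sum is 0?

Compute the nim-sum pairwise:
20 ⊕ 13 = 25
25 ⊕ 19 = 10
10 ⊕ 26 = 16
The overall nim-sum is X = 16. A stack of size p has a winning move iff p XOR X < p (reduce it to p XOR X).
  20: 20 XOR 16 = 4 < 20 — winning move (to 4).
  13: 13 XOR 16 = 29 ≥ 13 — no move.
  19: 19 XOR 16 = 3 < 19 — winning move (to 3).
  26: 26 XOR 16 = 10 < 26 — winning move (to 10).
That gives 3 winning moves.

3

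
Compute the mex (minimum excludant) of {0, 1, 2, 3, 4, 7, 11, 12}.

5

The values 0, 1, 2, 3, 4 are all present; 5 is the first non-negative integer missing from the set.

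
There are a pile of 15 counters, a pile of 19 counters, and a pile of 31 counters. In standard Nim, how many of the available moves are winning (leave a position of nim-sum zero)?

3

Write each in binary and XOR column by column:
  01111  (15)
  10011  (19)
  11111  (31)
  -----
  00011  (3)
The overall nim-sum is X = 3. A pile of size p has a winning move iff p XOR X < p (reduce it to p XOR X).
  15: 15 XOR 3 = 12 < 15 — winning move (to 12).
  19: 19 XOR 3 = 16 < 19 — winning move (to 16).
  31: 31 XOR 3 = 28 < 31 — winning move (to 28).
That gives 3 winning moves.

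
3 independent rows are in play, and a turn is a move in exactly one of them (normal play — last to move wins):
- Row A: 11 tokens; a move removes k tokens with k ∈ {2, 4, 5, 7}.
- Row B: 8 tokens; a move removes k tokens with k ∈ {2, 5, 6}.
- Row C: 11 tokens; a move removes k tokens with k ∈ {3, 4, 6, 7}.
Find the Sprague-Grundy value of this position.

Build the Grundy sequence for row A with g(k) = mex{g(k−s) : s ∈ {2, 4, 5, 7}, s ≤ k}:
g(0) = mex{} = 0
g(1) = mex{} = 0
g(2) = mex{0} = 1
g(3) = mex{0} = 1
g(4) = mex{0,1} = 2
g(5) = mex{0,1} = 2
g(6) = mex{0,1,2} = 3
g(7) = mex{0,1,2} = 3
g(8) = mex{0,1,2,3} = 4
g(9) = mex{1,2,3} = 0
g(10) = mex{1,2,3,4} = 0
g(11) = mex{0,2,3} = 1
So g(11) = 1.
For row B, compute g(0), g(1), … with moves {2, 5, 6}:
k:     0  1  2  3  4  5  6  7  8
g(k):  0  0  1  1  0  2  1  3  0
So g(8) = 0.
For row C, compute g(0), g(1), … with moves {3, 4, 6, 7}:
g(0) = mex{} = 0
g(1) = mex{} = 0
g(2) = mex{} = 0
g(3) = mex{0} = 1
g(4) = mex{0} = 1
g(5) = mex{0} = 1
g(6) = mex{0,1} = 2
g(7) = mex{0,1} = 2
g(8) = mex{0,1} = 2
g(9) = mex{0,1,2} = 3
g(10) = mex{1,2} = 0
g(11) = mex{1,2} = 0
So g(11) = 0.
By the Sprague-Grundy theorem, the Grundy value of a sum of independent games is the XOR of the component values.
Combined value = 1 XOR 0 XOR 0 = 1.

1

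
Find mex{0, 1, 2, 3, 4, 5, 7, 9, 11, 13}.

6

The values 0, 1, 2, 3, 4, 5 are all present; 6 is the first non-negative integer missing from the set.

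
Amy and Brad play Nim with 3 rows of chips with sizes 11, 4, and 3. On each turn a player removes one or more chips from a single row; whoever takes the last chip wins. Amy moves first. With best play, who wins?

Compute the nim-sum pairwise:
11 XOR 4 = 15
15 XOR 3 = 12
The nim-sum is 12 ≠ 0, so this is an N-position: the player to move can win; Amy has a winning move.

Amy wins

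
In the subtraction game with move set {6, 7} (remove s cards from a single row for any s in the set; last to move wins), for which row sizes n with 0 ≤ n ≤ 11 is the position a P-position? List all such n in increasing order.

0, 1, 2, 3, 4, 5

Build the Grundy sequence with g(k) = mex{g(k−s) : s ∈ {6, 7}, s ≤ k}:
g(0) = mex{} = 0
g(1) = mex{} = 0
g(2) = mex{} = 0
g(3) = mex{} = 0
g(4) = mex{} = 0
g(5) = mex{} = 0
g(6) = mex{0} = 1
g(7) = mex{0} = 1
g(8) = mex{0} = 1
g(9) = mex{0} = 1
g(10) = mex{0} = 1
g(11) = mex{0} = 1
The P-positions (g = 0) in 0..11 are 0, 1, 2, 3, 4, 5.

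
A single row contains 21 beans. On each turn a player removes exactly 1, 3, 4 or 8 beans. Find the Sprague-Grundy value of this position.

0

Compute g(0), g(1), … for moves {1, 3, 4, 8}:
k:     0  1  2  3  4  5  6  7  8  9 10 11 12 13 14 15 16 17 18 19 20 21
g(k):  0  1  0  1  2  3  2  0  1  0  1  2  3  2  0  1  0  1  2  3  2  0
So g(21) = 0.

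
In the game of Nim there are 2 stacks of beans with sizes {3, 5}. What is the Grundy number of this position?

6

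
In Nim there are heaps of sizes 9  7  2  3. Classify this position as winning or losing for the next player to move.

In binary:
  1001  (9)
  0111  (7)
  0010  (2)
  0011  (3)
  ----
  1111  (15)
The nim-sum is 15 ≠ 0, so this is an N-position: the player to move can win.

Winning position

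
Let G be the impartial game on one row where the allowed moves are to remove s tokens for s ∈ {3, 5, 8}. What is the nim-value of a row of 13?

Build the Grundy sequence with g(k) = mex{g(k−s) : s ∈ {3, 5, 8}, s ≤ k}:
k:     0  1  2  3  4  5  6  7  8  9 10 11 12 13
g(k):  0  0  0  1  1  1  2  2  2  3  3  0  0  0
So g(13) = 0.

0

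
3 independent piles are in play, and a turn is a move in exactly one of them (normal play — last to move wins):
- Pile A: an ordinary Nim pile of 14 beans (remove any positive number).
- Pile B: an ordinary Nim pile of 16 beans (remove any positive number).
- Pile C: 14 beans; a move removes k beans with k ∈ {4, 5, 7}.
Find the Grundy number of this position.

Pile A is a plain Nim pile of size 14, so its Grundy value is 14.
Pile B is a plain Nim pile of size 16, so its Grundy value is 16.
Grundy values for pile C (subtraction set {4, 5, 7}):
g(0) = mex{} = 0
g(1) = mex{} = 0
g(2) = mex{} = 0
g(3) = mex{} = 0
g(4) = mex{0} = 1
g(5) = mex{0} = 1
g(6) = mex{0} = 1
g(7) = mex{0} = 1
g(8) = mex{0,1} = 2
g(9) = mex{0,1} = 2
g(10) = mex{0,1} = 2
g(11) = mex{1} = 0
g(12) = mex{1,2} = 0
g(13) = mex{1,2} = 0
g(14) = mex{1,2} = 0
So g(14) = 0.
By the Sprague-Grundy theorem, the Grundy value of a sum of independent games is the XOR of the component values.
Combined value = 14 XOR 16 XOR 0 = 30.

30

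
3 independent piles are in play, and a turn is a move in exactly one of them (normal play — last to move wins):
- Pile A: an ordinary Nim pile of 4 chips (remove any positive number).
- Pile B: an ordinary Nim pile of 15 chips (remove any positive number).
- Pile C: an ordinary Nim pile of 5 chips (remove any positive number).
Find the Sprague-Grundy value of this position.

14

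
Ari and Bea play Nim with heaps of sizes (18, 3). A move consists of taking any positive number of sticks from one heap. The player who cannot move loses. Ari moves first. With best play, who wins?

Compute the nim-sum pairwise:
18 ^ 3 = 17
The nim-sum is 17 ≠ 0, so this is an N-position: the player to move can win; Ari has a winning move.

Ari wins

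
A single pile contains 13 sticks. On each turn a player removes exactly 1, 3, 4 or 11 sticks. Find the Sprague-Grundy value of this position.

Build the Grundy sequence with g(k) = mex{g(k−s) : s ∈ {1, 3, 4, 11}, s ≤ k}:
g(0) = mex{} = 0
g(1) = mex{0} = 1
g(2) = mex{1} = 0
g(3) = mex{0} = 1
g(4) = mex{0,1} = 2
g(5) = mex{0,1,2} = 3
g(6) = mex{0,1,3} = 2
g(7) = mex{1,2} = 0
g(8) = mex{0,2,3} = 1
g(9) = mex{1,2,3} = 0
g(10) = mex{0,2} = 1
g(11) = mex{0,1} = 2
g(12) = mex{0,1,2} = 3
g(13) = mex{0,1,3} = 2
So g(13) = 2.

2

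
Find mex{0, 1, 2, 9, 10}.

The values 0, 1, 2 are all present; 3 is the first non-negative integer missing from the set.

3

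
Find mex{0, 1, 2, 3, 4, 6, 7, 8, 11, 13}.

The values 0, 1, 2, 3, 4 are all present; 5 is the first non-negative integer missing from the set.

5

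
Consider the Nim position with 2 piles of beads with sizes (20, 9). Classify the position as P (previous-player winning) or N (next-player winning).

In binary:
  10100  (20)
  01001  (9)
  -----
  11101  (29)
The nim-sum is 29 ≠ 0, so this is an N-position: the player to move can win.

N-position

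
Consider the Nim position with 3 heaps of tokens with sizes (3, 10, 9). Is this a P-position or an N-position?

In binary:
  0011  (3)
  1010  (10)
  1001  (9)
  ----
  0000  (0)
The nim-sum is 0, so this is a P-position: the player to move is in a losing position under optimal play.

P-position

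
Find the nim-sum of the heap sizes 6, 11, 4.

In binary:
  0110  (6)
  1011  (11)
  0100  (4)
  ----
  1001  (9)

9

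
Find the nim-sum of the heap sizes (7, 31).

Compute the nim-sum pairwise:
7 XOR 31 = 24

24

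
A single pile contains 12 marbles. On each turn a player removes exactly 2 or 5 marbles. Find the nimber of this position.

2

Grundy values for subtraction set {2, 5}:
k:     0  1  2  3  4  5  6  7  8  9 10 11 12
g(k):  0  0  1  1  0  2  1  0  0  1  1  0  2
So g(12) = 2.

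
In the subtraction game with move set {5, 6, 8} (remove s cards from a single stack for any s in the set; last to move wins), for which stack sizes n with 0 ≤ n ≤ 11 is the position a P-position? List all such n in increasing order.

0, 1, 2, 3, 4

Grundy values for subtraction set {5, 6, 8}:
k:     0  1  2  3  4  5  6  7  8  9 10 11
g(k):  0  0  0  0  0  1  1  1  1  1  2  2
The P-positions (g = 0) in 0..11 are 0, 1, 2, 3, 4.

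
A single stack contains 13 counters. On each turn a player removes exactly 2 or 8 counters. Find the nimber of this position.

Compute g(0), g(1), … for moves {2, 8}:
k:     0  1  2  3  4  5  6  7  8  9 10 11 12 13
g(k):  0  0  1  1  0  0  1  1  2  2  0  0  1  1
So g(13) = 1.

1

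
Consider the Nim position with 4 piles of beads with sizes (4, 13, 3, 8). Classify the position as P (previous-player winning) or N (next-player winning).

Nim-sum: 4 ^ 13 ^ 3 ^ 8 = 2.
The nim-sum is 2 ≠ 0, so this is an N-position: the player to move can win.

N-position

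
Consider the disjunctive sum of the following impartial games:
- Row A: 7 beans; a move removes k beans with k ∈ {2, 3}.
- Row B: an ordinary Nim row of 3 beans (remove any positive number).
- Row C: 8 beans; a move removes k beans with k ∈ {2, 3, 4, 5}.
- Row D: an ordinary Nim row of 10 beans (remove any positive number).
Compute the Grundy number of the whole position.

8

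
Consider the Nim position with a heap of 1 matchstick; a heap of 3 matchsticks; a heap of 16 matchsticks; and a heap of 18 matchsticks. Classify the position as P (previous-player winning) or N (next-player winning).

P-position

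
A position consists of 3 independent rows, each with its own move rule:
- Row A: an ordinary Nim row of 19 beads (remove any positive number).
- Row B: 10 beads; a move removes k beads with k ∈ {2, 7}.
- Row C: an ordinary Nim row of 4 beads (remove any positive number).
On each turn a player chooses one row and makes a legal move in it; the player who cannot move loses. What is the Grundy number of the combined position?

23

Row A is a plain Nim row of size 19, so its Grundy value is 19.
Build the Grundy sequence for row B with g(k) = mex{g(k−s) : s ∈ {2, 7}, s ≤ k}:
g(0) = mex{} = 0
g(1) = mex{} = 0
g(2) = mex{0} = 1
g(3) = mex{0} = 1
g(4) = mex{1} = 0
g(5) = mex{1} = 0
g(6) = mex{0} = 1
g(7) = mex{0} = 1
g(8) = mex{0,1} = 2
g(9) = mex{1} = 0
g(10) = mex{1,2} = 0
So g(10) = 0.
Row C is a plain Nim row of size 4, so its Grundy value is 4.
By the Sprague-Grundy theorem, the Grundy value of a sum of independent games is the XOR of the component values.
Combined value = 19 XOR 0 XOR 4 = 23.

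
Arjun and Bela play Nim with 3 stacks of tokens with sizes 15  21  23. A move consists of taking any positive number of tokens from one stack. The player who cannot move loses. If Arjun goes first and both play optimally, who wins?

Arjun wins

Nim-sum: 15 ⊕ 21 ⊕ 23 = 13.
The nim-sum is 13 ≠ 0, so this is an N-position: the player to move can win; Arjun has a winning move.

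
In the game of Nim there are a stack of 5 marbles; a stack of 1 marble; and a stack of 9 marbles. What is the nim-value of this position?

13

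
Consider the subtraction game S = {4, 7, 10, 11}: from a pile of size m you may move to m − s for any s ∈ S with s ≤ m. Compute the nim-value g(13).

3

Build the Grundy sequence with g(k) = mex{g(k−s) : s ∈ {4, 7, 10, 11}, s ≤ k}:
g(0) = mex{} = 0
g(1) = mex{} = 0
g(2) = mex{} = 0
g(3) = mex{} = 0
g(4) = mex{0} = 1
g(5) = mex{0} = 1
g(6) = mex{0} = 1
g(7) = mex{0} = 1
g(8) = mex{0,1} = 2
g(9) = mex{0,1} = 2
g(10) = mex{0,1} = 2
g(11) = mex{0,1} = 2
g(12) = mex{0,1,2} = 3
g(13) = mex{0,1,2} = 3
So g(13) = 3.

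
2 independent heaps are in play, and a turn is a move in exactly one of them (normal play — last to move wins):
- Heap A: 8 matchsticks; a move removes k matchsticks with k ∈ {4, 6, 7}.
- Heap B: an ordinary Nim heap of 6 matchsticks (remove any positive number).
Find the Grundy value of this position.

Build the Grundy sequence for heap A with g(k) = mex{g(k−s) : s ∈ {4, 6, 7}, s ≤ k}:
g(0) = mex{} = 0
g(1) = mex{} = 0
g(2) = mex{} = 0
g(3) = mex{} = 0
g(4) = mex{0} = 1
g(5) = mex{0} = 1
g(6) = mex{0} = 1
g(7) = mex{0} = 1
g(8) = mex{0,1} = 2
So g(8) = 2.
Heap B is a plain Nim heap of size 6, so its Grundy value is 6.
The value of a disjunctive sum is the nim-sum of the parts.
Combined value = 2 XOR 6 = 4.

4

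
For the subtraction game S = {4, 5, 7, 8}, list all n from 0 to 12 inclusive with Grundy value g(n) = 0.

0, 1, 2, 3, 12

Build the Grundy sequence with g(k) = mex{g(k−s) : s ∈ {4, 5, 7, 8}, s ≤ k}:
k:     0  1  2  3  4  5  6  7  8  9 10 11 12
g(k):  0  0  0  0  1  1  1  1  2  2  2  2  0
The P-positions (g = 0) in 0..12 are 0, 1, 2, 3, 12.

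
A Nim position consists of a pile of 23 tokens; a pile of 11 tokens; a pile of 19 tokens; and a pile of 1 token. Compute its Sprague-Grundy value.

14

Compute the nim-sum pairwise:
23 ⊕ 11 = 28
28 ⊕ 19 = 15
15 ⊕ 1 = 14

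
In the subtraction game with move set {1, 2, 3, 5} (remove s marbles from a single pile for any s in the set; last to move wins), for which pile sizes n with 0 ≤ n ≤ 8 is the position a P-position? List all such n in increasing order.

0, 4, 8

Compute g(0), g(1), … for moves {1, 2, 3, 5}:
g(0) = mex{} = 0
g(1) = mex{0} = 1
g(2) = mex{0,1} = 2
g(3) = mex{0,1,2} = 3
g(4) = mex{1,2,3} = 0
g(5) = mex{0,2,3} = 1
g(6) = mex{0,1,3} = 2
g(7) = mex{0,1,2} = 3
g(8) = mex{1,2,3} = 0
The P-positions (g = 0) in 0..8 are 0, 4, 8.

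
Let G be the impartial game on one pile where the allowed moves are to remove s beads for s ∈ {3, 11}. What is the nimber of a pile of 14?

Grundy values for subtraction set {3, 11}:
g(0) = mex{} = 0
g(1) = mex{} = 0
g(2) = mex{} = 0
g(3) = mex{0} = 1
g(4) = mex{0} = 1
g(5) = mex{0} = 1
g(6) = mex{1} = 0
g(7) = mex{1} = 0
g(8) = mex{1} = 0
g(9) = mex{0} = 1
g(10) = mex{0} = 1
g(11) = mex{0} = 1
g(12) = mex{0,1} = 2
g(13) = mex{0,1} = 2
g(14) = mex{1} = 0
So g(14) = 0.

0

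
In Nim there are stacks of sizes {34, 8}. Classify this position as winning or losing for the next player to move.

Winning position

Compute the nim-sum pairwise:
34 XOR 8 = 42
The nim-sum is 42 ≠ 0, so this is an N-position: the player to move can win.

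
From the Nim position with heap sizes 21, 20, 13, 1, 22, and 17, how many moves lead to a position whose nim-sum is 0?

1

Compute the nim-sum pairwise:
21 ^ 20 = 1
1 ^ 13 = 12
12 ^ 1 = 13
13 ^ 22 = 27
27 ^ 17 = 10
The overall nim-sum is X = 10. A heap of size p has a winning move iff p XOR X < p (reduce it to p XOR X).
  21: 21 XOR 10 = 31 ≥ 21 — no move.
  20: 20 XOR 10 = 30 ≥ 20 — no move.
  13: 13 XOR 10 = 7 < 13 — winning move (to 7).
  1: 1 XOR 10 = 11 ≥ 1 — no move.
  22: 22 XOR 10 = 28 ≥ 22 — no move.
  17: 17 XOR 10 = 27 ≥ 17 — no move.
That gives 1 winning move.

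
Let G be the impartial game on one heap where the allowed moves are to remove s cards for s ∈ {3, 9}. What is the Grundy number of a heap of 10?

Compute g(0), g(1), … for moves {3, 9}:
k:     0  1  2  3  4  5  6  7  8  9 10
g(k):  0  0  0  1  1  1  0  0  0  1  1
So g(10) = 1.

1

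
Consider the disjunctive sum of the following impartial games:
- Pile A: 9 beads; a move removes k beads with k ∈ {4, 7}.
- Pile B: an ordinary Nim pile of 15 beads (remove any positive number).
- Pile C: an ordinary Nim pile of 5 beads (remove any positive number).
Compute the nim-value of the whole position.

Grundy values for pile A (subtraction set {4, 7}):
k:     0  1  2  3  4  5  6  7  8  9
g(k):  0  0  0  0  1  1  1  1  2  2
So g(9) = 2.
Pile B is a plain Nim pile of size 15, so its Grundy value is 15.
Pile C is a plain Nim pile of size 5, so its Grundy value is 5.
The value of a disjunctive sum is the nim-sum of the parts.
Combined value = 2 XOR 15 XOR 5 = 8.

8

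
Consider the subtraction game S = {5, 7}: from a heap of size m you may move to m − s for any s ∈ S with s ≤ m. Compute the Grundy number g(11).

Grundy values for subtraction set {5, 7}:
k:     0  1  2  3  4  5  6  7  8  9 10 11
g(k):  0  0  0  0  0  1  1  1  1  1  2  2
So g(11) = 2.

2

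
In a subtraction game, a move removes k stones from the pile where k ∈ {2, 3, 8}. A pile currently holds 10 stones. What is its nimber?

Build the Grundy sequence with g(k) = mex{g(k−s) : s ∈ {2, 3, 8}, s ≤ k}:
g(0) = mex{} = 0
g(1) = mex{} = 0
g(2) = mex{0} = 1
g(3) = mex{0} = 1
g(4) = mex{0,1} = 2
g(5) = mex{1} = 0
g(6) = mex{1,2} = 0
g(7) = mex{0,2} = 1
g(8) = mex{0} = 1
g(9) = mex{0,1} = 2
g(10) = mex{1} = 0
So g(10) = 0.

0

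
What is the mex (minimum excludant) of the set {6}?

0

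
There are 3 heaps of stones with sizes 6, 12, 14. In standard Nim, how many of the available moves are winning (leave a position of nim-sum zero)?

Compute the nim-sum pairwise:
6 ^ 12 = 10
10 ^ 14 = 4
The overall nim-sum is X = 4. A heap of size p has a winning move iff p XOR X < p (reduce it to p XOR X).
  6: 6 XOR 4 = 2 < 6 — winning move (to 2).
  12: 12 XOR 4 = 8 < 12 — winning move (to 8).
  14: 14 XOR 4 = 10 < 14 — winning move (to 10).
That gives 3 winning moves.

3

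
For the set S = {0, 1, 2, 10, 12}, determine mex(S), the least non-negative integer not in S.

The values 0, 1, 2 are all present; 3 is the first non-negative integer missing from the set.

3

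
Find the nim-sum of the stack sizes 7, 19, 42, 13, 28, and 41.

6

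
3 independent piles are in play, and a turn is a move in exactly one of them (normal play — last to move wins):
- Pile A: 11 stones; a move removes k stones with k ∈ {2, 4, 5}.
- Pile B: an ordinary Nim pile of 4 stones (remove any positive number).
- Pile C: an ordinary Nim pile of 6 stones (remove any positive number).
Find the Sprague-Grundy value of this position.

0

Build the Grundy sequence for pile A with g(k) = mex{g(k−s) : s ∈ {2, 4, 5}, s ≤ k}:
k:     0  1  2  3  4  5  6  7  8  9 10 11
g(k):  0  0  1  1  2  2  3  0  0  1  1  2
So g(11) = 2.
Pile B is a plain Nim pile of size 4, so its Grundy value is 4.
Pile C is a plain Nim pile of size 6, so its Grundy value is 6.
The value of a disjunctive sum is the nim-sum of the parts.
Combined value = 2 XOR 4 XOR 6 = 0.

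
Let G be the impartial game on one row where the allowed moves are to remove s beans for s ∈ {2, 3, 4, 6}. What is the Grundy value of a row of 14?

Compute g(0), g(1), … for moves {2, 3, 4, 6}:
g(0) = mex{} = 0
g(1) = mex{} = 0
g(2) = mex{0} = 1
g(3) = mex{0} = 1
g(4) = mex{0,1} = 2
g(5) = mex{0,1} = 2
g(6) = mex{0,1,2} = 3
g(7) = mex{0,1,2} = 3
g(8) = mex{1,2,3} = 0
g(9) = mex{1,2,3} = 0
g(10) = mex{0,2,3} = 1
g(11) = mex{0,2,3} = 1
g(12) = mex{0,1,3} = 2
g(13) = mex{0,1,3} = 2
g(14) = mex{0,1,2} = 3
So g(14) = 3.

3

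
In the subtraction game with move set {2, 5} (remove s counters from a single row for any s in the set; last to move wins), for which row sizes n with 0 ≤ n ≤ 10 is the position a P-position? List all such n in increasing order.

0, 1, 4, 7, 8

Build the Grundy sequence with g(k) = mex{g(k−s) : s ∈ {2, 5}, s ≤ k}:
g(0) = mex{} = 0
g(1) = mex{} = 0
g(2) = mex{0} = 1
g(3) = mex{0} = 1
g(4) = mex{1} = 0
g(5) = mex{0,1} = 2
g(6) = mex{0} = 1
g(7) = mex{1,2} = 0
g(8) = mex{1} = 0
g(9) = mex{0} = 1
g(10) = mex{0,2} = 1
The P-positions (g = 0) in 0..10 are 0, 1, 4, 7, 8.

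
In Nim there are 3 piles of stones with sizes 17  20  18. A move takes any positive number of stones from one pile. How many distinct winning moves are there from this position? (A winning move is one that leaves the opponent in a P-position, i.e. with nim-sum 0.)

In binary:
  10001  (17)
  10100  (20)
  10010  (18)
  -----
  10111  (23)
The overall nim-sum is X = 23. A pile of size p has a winning move iff p XOR X < p (reduce it to p XOR X).
  17: 17 XOR 23 = 6 < 17 — winning move (to 6).
  20: 20 XOR 23 = 3 < 20 — winning move (to 3).
  18: 18 XOR 23 = 5 < 18 — winning move (to 5).
That gives 3 winning moves.

3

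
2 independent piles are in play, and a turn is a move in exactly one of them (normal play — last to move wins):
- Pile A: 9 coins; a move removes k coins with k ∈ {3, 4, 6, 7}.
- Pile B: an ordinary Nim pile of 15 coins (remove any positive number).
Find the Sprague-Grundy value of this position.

Grundy values for pile A (subtraction set {3, 4, 6, 7}):
g(0) = mex{} = 0
g(1) = mex{} = 0
g(2) = mex{} = 0
g(3) = mex{0} = 1
g(4) = mex{0} = 1
g(5) = mex{0} = 1
g(6) = mex{0,1} = 2
g(7) = mex{0,1} = 2
g(8) = mex{0,1} = 2
g(9) = mex{0,1,2} = 3
So g(9) = 3.
Pile B is a plain Nim pile of size 15, so its Grundy value is 15.
By the Sprague-Grundy theorem, the Grundy value of a sum of independent games is the XOR of the component values.
Combined value = 3 XOR 15 = 12.

12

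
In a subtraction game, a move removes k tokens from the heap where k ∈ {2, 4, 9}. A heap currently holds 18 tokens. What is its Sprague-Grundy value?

Grundy values for subtraction set {2, 4, 9}:
k:     0  1  2  3  4  5  6  7  8  9 10 11 12 13 14 15 16 17 18
g(k):  0  0  1  1  2  2  0  0  1  1  2  2  0  0  1  1  2  2  0
So g(18) = 0.

0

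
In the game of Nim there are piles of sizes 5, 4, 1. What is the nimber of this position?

Bitwise XOR of the heap sizes:
  101  (5)
  100  (4)
  001  (1)
  ---
  000  (0)

0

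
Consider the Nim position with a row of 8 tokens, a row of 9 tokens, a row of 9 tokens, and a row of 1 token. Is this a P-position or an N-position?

N-position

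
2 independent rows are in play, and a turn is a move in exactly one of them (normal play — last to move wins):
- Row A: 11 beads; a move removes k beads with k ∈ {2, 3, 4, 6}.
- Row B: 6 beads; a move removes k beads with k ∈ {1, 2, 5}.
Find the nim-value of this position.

1

Grundy values for row A (subtraction set {2, 3, 4, 6}):
g(0) = mex{} = 0
g(1) = mex{} = 0
g(2) = mex{0} = 1
g(3) = mex{0} = 1
g(4) = mex{0,1} = 2
g(5) = mex{0,1} = 2
g(6) = mex{0,1,2} = 3
g(7) = mex{0,1,2} = 3
g(8) = mex{1,2,3} = 0
g(9) = mex{1,2,3} = 0
g(10) = mex{0,2,3} = 1
g(11) = mex{0,2,3} = 1
So g(11) = 1.
For row B, compute g(0), g(1), … with moves {1, 2, 5}:
g(0) = mex{} = 0
g(1) = mex{0} = 1
g(2) = mex{0,1} = 2
g(3) = mex{1,2} = 0
g(4) = mex{0,2} = 1
g(5) = mex{0,1} = 2
g(6) = mex{1,2} = 0
So g(6) = 0.
The value of a disjunctive sum is the nim-sum of the parts.
Combined value = 1 ⊕ 0 = 1.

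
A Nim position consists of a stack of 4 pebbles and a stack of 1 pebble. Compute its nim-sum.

5

Nim-sum: 4 XOR 1 = 5.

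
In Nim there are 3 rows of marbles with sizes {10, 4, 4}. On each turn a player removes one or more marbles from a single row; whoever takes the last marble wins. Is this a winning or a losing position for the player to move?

Nim-sum: 10 XOR 4 XOR 4 = 10.
The nim-sum is 10 ≠ 0, so this is an N-position: the player to move can win.

Winning position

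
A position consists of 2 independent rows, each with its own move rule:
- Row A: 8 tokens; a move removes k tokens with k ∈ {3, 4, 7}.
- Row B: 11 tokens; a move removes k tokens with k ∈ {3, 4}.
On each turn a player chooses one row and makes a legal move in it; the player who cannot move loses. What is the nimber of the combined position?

3

Grundy values for row A (subtraction set {3, 4, 7}):
g(0) = mex{} = 0
g(1) = mex{} = 0
g(2) = mex{} = 0
g(3) = mex{0} = 1
g(4) = mex{0} = 1
g(5) = mex{0} = 1
g(6) = mex{0,1} = 2
g(7) = mex{0,1} = 2
g(8) = mex{0,1} = 2
So g(8) = 2.
For row B, compute g(0), g(1), … with moves {3, 4}:
g(0) = mex{} = 0
g(1) = mex{} = 0
g(2) = mex{} = 0
g(3) = mex{0} = 1
g(4) = mex{0} = 1
g(5) = mex{0} = 1
g(6) = mex{0,1} = 2
g(7) = mex{1} = 0
g(8) = mex{1} = 0
g(9) = mex{1,2} = 0
g(10) = mex{0,2} = 1
g(11) = mex{0} = 1
So g(11) = 1.
The value of a disjunctive sum is the nim-sum of the parts.
Combined value = 2 ⊕ 1 = 3.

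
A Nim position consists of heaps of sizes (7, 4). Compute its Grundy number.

3

Compute the nim-sum pairwise:
7 XOR 4 = 3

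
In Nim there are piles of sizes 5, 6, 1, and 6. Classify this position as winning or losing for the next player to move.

Compute the nim-sum pairwise:
5 XOR 6 = 3
3 XOR 1 = 2
2 XOR 6 = 4
The nim-sum is 4 ≠ 0, so this is an N-position: the player to move can win.

Winning position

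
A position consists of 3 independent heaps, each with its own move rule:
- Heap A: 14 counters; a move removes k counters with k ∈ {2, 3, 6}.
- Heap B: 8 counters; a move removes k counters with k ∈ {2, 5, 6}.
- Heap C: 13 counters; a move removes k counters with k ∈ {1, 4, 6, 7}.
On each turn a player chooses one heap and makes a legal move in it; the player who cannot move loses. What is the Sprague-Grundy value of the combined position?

0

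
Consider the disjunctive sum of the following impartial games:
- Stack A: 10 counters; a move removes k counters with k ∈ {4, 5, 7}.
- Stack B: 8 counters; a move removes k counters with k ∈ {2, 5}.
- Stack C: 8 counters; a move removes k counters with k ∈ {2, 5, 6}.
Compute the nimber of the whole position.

2

For stack A, compute g(0), g(1), … with moves {4, 5, 7}:
k:     0  1  2  3  4  5  6  7  8  9 10
g(k):  0  0  0  0  1  1  1  1  2  2  2
So g(10) = 2.
For stack B, compute g(0), g(1), … with moves {2, 5}:
g(0) = mex{} = 0
g(1) = mex{} = 0
g(2) = mex{0} = 1
g(3) = mex{0} = 1
g(4) = mex{1} = 0
g(5) = mex{0,1} = 2
g(6) = mex{0} = 1
g(7) = mex{1,2} = 0
g(8) = mex{1} = 0
So g(8) = 0.
Grundy values for stack C (subtraction set {2, 5, 6}):
k:     0  1  2  3  4  5  6  7  8
g(k):  0  0  1  1  0  2  1  3  0
So g(8) = 0.
By the Sprague-Grundy theorem, the Grundy value of a sum of independent games is the XOR of the component values.
Combined value = 2 XOR 0 XOR 0 = 2.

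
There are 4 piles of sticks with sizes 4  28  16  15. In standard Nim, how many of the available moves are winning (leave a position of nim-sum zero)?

3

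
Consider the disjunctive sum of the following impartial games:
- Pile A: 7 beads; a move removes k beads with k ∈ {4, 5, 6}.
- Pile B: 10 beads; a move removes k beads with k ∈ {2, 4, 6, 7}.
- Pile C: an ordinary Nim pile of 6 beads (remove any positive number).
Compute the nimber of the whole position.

For pile A, compute g(0), g(1), … with moves {4, 5, 6}:
k:     0  1  2  3  4  5  6  7
g(k):  0  0  0  0  1  1  1  1
So g(7) = 1.
Grundy values for pile B (subtraction set {2, 4, 6, 7}):
k:     0  1  2  3  4  5  6  7  8  9 10
g(k):  0  0  1  1  2  2  3  3  4  0  0
So g(10) = 0.
Pile C is a plain Nim pile of size 6, so its Grundy value is 6.
The value of a disjunctive sum is the nim-sum of the parts.
Combined value = 1 ⊕ 0 ⊕ 6 = 7.

7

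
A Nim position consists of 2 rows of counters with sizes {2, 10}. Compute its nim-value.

8

Compute the nim-sum pairwise:
2 ^ 10 = 8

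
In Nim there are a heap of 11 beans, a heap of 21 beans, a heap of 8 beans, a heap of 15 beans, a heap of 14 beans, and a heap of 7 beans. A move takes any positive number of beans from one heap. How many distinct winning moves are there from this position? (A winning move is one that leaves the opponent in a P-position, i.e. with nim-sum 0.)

Compute the nim-sum pairwise:
11 XOR 21 = 30
30 XOR 8 = 22
22 XOR 15 = 25
25 XOR 14 = 23
23 XOR 7 = 16
The overall nim-sum is X = 16. A heap of size p has a winning move iff p XOR X < p (reduce it to p XOR X).
  11: 11 XOR 16 = 27 ≥ 11 — no move.
  21: 21 XOR 16 = 5 < 21 — winning move (to 5).
  8: 8 XOR 16 = 24 ≥ 8 — no move.
  15: 15 XOR 16 = 31 ≥ 15 — no move.
  14: 14 XOR 16 = 30 ≥ 14 — no move.
  7: 7 XOR 16 = 23 ≥ 7 — no move.
That gives 1 winning move.

1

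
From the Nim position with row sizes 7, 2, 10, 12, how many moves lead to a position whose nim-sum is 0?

Nim-sum: 7 ⊕ 2 ⊕ 10 ⊕ 12 = 3.
The overall nim-sum is X = 3. A row of size p has a winning move iff p XOR X < p (reduce it to p XOR X).
  7: 7 XOR 3 = 4 < 7 — winning move (to 4).
  2: 2 XOR 3 = 1 < 2 — winning move (to 1).
  10: 10 XOR 3 = 9 < 10 — winning move (to 9).
  12: 12 XOR 3 = 15 ≥ 12 — no move.
That gives 3 winning moves.

3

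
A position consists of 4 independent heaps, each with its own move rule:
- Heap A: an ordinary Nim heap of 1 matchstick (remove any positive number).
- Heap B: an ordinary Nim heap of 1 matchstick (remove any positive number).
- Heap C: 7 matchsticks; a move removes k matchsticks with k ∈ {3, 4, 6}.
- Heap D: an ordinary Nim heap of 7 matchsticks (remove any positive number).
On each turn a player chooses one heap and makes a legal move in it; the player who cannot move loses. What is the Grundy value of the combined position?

5

Heap A is a plain Nim heap of size 1, so its Grundy value is 1.
Heap B is a plain Nim heap of size 1, so its Grundy value is 1.
Grundy values for heap C (subtraction set {3, 4, 6}):
g(0) = mex{} = 0
g(1) = mex{} = 0
g(2) = mex{} = 0
g(3) = mex{0} = 1
g(4) = mex{0} = 1
g(5) = mex{0} = 1
g(6) = mex{0,1} = 2
g(7) = mex{0,1} = 2
So g(7) = 2.
Heap D is a plain Nim heap of size 7, so its Grundy value is 7.
The value of a disjunctive sum is the nim-sum of the parts.
Combined value = 1 ⊕ 1 ⊕ 2 ⊕ 7 = 5.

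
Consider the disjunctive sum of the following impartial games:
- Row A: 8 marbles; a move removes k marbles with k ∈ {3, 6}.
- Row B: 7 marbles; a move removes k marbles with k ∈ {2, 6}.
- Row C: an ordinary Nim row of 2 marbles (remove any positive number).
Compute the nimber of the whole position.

1

Build the Grundy sequence for row A with g(k) = mex{g(k−s) : s ∈ {3, 6}, s ≤ k}:
g(0) = mex{} = 0
g(1) = mex{} = 0
g(2) = mex{} = 0
g(3) = mex{0} = 1
g(4) = mex{0} = 1
g(5) = mex{0} = 1
g(6) = mex{0,1} = 2
g(7) = mex{0,1} = 2
g(8) = mex{0,1} = 2
So g(8) = 2.
Build the Grundy sequence for row B with g(k) = mex{g(k−s) : s ∈ {2, 6}, s ≤ k}:
k:     0  1  2  3  4  5  6  7
g(k):  0  0  1  1  0  0  1  1
So g(7) = 1.
Row C is a plain Nim row of size 2, so its Grundy value is 2.
The value of a disjunctive sum is the nim-sum of the parts.
Combined value = 2 ⊕ 1 ⊕ 2 = 1.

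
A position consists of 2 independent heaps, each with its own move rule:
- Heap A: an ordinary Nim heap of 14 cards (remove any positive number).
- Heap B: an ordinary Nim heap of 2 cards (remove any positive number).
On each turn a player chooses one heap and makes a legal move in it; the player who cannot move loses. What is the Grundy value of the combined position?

Heap A is a plain Nim heap of size 14, so its Grundy value is 14.
Heap B is a plain Nim heap of size 2, so its Grundy value is 2.
By the Sprague-Grundy theorem, the Grundy value of a sum of independent games is the XOR of the component values.
Combined value = 14 ⊕ 2 = 12.

12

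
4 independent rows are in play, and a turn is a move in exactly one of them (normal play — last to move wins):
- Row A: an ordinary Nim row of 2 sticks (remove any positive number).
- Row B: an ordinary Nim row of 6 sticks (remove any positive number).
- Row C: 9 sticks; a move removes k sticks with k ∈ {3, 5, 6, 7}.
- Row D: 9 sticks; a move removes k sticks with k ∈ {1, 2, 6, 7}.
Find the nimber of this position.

6

Row A is a plain Nim row of size 2, so its Grundy value is 2.
Row B is a plain Nim row of size 6, so its Grundy value is 6.
Grundy values for row C (subtraction set {3, 5, 6, 7}):
g(0) = mex{} = 0
g(1) = mex{} = 0
g(2) = mex{} = 0
g(3) = mex{0} = 1
g(4) = mex{0} = 1
g(5) = mex{0} = 1
g(6) = mex{0,1} = 2
g(7) = mex{0,1} = 2
g(8) = mex{0,1} = 2
g(9) = mex{0,1,2} = 3
So g(9) = 3.
For row D, compute g(0), g(1), … with moves {1, 2, 6, 7}:
g(0) = mex{} = 0
g(1) = mex{0} = 1
g(2) = mex{0,1} = 2
g(3) = mex{1,2} = 0
g(4) = mex{0,2} = 1
g(5) = mex{0,1} = 2
g(6) = mex{0,1,2} = 3
g(7) = mex{0,1,2,3} = 4
g(8) = mex{1,2,3,4} = 0
g(9) = mex{0,2,4} = 1
So g(9) = 1.
The value of a disjunctive sum is the nim-sum of the parts.
Combined value = 2 ⊕ 6 ⊕ 3 ⊕ 1 = 6.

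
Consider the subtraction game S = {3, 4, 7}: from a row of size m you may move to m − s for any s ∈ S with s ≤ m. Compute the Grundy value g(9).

Compute g(0), g(1), … for moves {3, 4, 7}:
k:     0  1  2  3  4  5  6  7  8  9
g(k):  0  0  0  1  1  1  2  2  2  3
So g(9) = 3.

3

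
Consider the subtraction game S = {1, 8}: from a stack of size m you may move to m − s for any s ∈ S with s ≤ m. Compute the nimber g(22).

Grundy values for subtraction set {1, 8}:
k:     0  1  2  3  4  5  6  7  8  9 10 11 12 13 14 15 16 17 18 19 20 21 22
g(k):  0  1  0  1  0  1  0  1  2  0  1  0  1  0  1  0  1  2  0  1  0  1  0
So g(22) = 0.

0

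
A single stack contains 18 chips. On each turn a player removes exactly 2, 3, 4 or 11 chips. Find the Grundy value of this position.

Grundy values for subtraction set {2, 3, 4, 11}:
k:     0  1  2  3  4  5  6  7  8  9 10 11 12 13 14 15 16 17 18
g(k):  0  0  1  1  2  2  0  0  1  1  2  2  3  0  0  1  1  2  2
So g(18) = 2.

2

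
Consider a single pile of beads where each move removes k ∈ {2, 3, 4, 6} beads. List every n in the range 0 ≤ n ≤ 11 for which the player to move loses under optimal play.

0, 1, 8, 9

Grundy values for subtraction set {2, 3, 4, 6}:
g(0) = mex{} = 0
g(1) = mex{} = 0
g(2) = mex{0} = 1
g(3) = mex{0} = 1
g(4) = mex{0,1} = 2
g(5) = mex{0,1} = 2
g(6) = mex{0,1,2} = 3
g(7) = mex{0,1,2} = 3
g(8) = mex{1,2,3} = 0
g(9) = mex{1,2,3} = 0
g(10) = mex{0,2,3} = 1
g(11) = mex{0,2,3} = 1
The P-positions (g = 0) in 0..11 are 0, 1, 8, 9.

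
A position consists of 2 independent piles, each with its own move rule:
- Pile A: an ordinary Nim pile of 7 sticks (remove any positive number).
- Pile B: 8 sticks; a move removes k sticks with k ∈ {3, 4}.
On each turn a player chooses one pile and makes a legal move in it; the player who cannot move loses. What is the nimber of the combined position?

7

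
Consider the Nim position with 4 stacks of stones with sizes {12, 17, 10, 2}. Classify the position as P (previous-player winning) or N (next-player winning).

N-position

Nim-sum: 12 ^ 17 ^ 10 ^ 2 = 21.
The nim-sum is 21 ≠ 0, so this is an N-position: the player to move can win.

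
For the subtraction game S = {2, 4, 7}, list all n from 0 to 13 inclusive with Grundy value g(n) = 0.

0, 1, 6, 9, 12

Compute g(0), g(1), … for moves {2, 4, 7}:
g(0) = mex{} = 0
g(1) = mex{} = 0
g(2) = mex{0} = 1
g(3) = mex{0} = 1
g(4) = mex{0,1} = 2
g(5) = mex{0,1} = 2
g(6) = mex{1,2} = 0
g(7) = mex{0,1,2} = 3
g(8) = mex{0,2} = 1
g(9) = mex{1,2,3} = 0
g(10) = mex{0,1} = 2
g(11) = mex{0,2,3} = 1
g(12) = mex{1,2} = 0
g(13) = mex{0,1} = 2
The P-positions (g = 0) in 0..13 are 0, 1, 6, 9, 12.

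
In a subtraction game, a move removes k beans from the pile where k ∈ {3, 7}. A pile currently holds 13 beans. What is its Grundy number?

Build the Grundy sequence with g(k) = mex{g(k−s) : s ∈ {3, 7}, s ≤ k}:
g(0) = mex{} = 0
g(1) = mex{} = 0
g(2) = mex{} = 0
g(3) = mex{0} = 1
g(4) = mex{0} = 1
g(5) = mex{0} = 1
g(6) = mex{1} = 0
g(7) = mex{0,1} = 2
g(8) = mex{0,1} = 2
g(9) = mex{0} = 1
g(10) = mex{1,2} = 0
g(11) = mex{1,2} = 0
g(12) = mex{1} = 0
g(13) = mex{0} = 1
So g(13) = 1.

1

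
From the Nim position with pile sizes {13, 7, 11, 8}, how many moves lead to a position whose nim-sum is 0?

3

In binary:
  1101  (13)
  0111  (7)
  1011  (11)
  1000  (8)
  ----
  1001  (9)
The overall nim-sum is X = 9. A pile of size p has a winning move iff p XOR X < p (reduce it to p XOR X).
  13: 13 XOR 9 = 4 < 13 — winning move (to 4).
  7: 7 XOR 9 = 14 ≥ 7 — no move.
  11: 11 XOR 9 = 2 < 11 — winning move (to 2).
  8: 8 XOR 9 = 1 < 8 — winning move (to 1).
That gives 3 winning moves.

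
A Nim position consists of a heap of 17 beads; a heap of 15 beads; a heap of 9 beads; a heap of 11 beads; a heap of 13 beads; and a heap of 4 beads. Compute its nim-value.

In binary:
  10001  (17)
  01111  (15)
  01001  (9)
  01011  (11)
  01101  (13)
  00100  (4)
  -----
  10101  (21)

21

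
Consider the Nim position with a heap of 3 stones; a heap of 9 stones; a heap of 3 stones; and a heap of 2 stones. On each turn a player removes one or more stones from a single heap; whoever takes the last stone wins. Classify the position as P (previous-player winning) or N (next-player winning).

N-position

Nim-sum: 3 XOR 9 XOR 3 XOR 2 = 11.
The nim-sum is 11 ≠ 0, so this is an N-position: the player to move can win.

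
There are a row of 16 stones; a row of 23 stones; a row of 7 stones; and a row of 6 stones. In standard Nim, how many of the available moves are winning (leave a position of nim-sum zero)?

3

Nim-sum: 16 ⊕ 23 ⊕ 7 ⊕ 6 = 6.
The overall nim-sum is X = 6. A row of size p has a winning move iff p XOR X < p (reduce it to p XOR X).
  16: 16 XOR 6 = 22 ≥ 16 — no move.
  23: 23 XOR 6 = 17 < 23 — winning move (to 17).
  7: 7 XOR 6 = 1 < 7 — winning move (to 1).
  6: 6 XOR 6 = 0 < 6 — winning move (to 0).
That gives 3 winning moves.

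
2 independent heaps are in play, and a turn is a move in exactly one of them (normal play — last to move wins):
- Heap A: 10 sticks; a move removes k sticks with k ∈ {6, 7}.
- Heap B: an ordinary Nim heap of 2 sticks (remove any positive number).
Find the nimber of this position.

3

Grundy values for heap A (subtraction set {6, 7}):
k:     0  1  2  3  4  5  6  7  8  9 10
g(k):  0  0  0  0  0  0  1  1  1  1  1
So g(10) = 1.
Heap B is a plain Nim heap of size 2, so its Grundy value is 2.
By the Sprague-Grundy theorem, the Grundy value of a sum of independent games is the XOR of the component values.
Combined value = 1 XOR 2 = 3.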